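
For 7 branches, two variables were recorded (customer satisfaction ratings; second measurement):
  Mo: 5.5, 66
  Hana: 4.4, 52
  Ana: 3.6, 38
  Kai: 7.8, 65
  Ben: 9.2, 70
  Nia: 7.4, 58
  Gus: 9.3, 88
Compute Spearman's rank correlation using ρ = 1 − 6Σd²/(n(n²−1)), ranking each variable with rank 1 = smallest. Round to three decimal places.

0.893

Ranks of variable 1: 3, 2, 1, 5, 6, 4, 7
Ranks of variable 2: 5, 2, 1, 4, 6, 3, 7
d = r₁ − r₂: -2, 0, 0, 1, 0, 1, 0
d²: 4, 0, 0, 1, 0, 1, 0; Σd² = 6
ρ = 1 − 6·6/(7·48) = 1 − 36/336 = 0.893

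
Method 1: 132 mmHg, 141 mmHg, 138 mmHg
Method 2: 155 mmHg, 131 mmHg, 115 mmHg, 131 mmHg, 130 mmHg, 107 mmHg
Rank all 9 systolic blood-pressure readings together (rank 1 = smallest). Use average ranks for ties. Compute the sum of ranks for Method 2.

24

Sorted (ascending): 107, 115, 130, 131, 131, 132, 138, 141, 155
The 2 values of 131 occupy positions 4–5 → average rank (4+5)/2 = 4.5.
Method 2 values → pooled ranks: 155→9, 131→4.5, 115→2, 131→4.5, 130→3, 107→1
Rank sum = 9 + 4.5 + 2 + 4.5 + 3 + 1 = 24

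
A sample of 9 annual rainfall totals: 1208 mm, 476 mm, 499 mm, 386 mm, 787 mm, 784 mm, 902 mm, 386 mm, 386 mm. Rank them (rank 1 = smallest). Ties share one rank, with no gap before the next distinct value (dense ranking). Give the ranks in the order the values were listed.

Sorted (ascending): 386, 386, 386, 476, 499, 784, 787, 902, 1208
The 3 values of 386 share dense rank 1.
Remaining distinct values take the next consecutive integers.

7, 2, 3, 1, 5, 4, 6, 1, 1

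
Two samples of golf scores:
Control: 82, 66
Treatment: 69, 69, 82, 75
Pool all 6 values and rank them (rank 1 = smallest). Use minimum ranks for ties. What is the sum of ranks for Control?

6

Sorted (ascending): 66, 69, 69, 75, 82, 82
The 2 values of 69 occupy positions 2–3 → each gets rank 2.
The 2 values of 82 occupy positions 5–6 → each gets rank 5.
Control values → pooled ranks: 82→5, 66→1
Rank sum = 5 + 1 = 6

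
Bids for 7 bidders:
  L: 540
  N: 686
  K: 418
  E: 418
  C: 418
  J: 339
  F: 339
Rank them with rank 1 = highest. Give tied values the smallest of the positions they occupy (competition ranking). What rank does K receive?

Sorted (descending): 686, 540, 418, 418, 418, 339, 339
The 3 values of 418 occupy positions 3–5 → each gets rank 3.
The 2 values of 339 occupy positions 6–7 → each gets rank 6.
K has value 418 → rank 3.

3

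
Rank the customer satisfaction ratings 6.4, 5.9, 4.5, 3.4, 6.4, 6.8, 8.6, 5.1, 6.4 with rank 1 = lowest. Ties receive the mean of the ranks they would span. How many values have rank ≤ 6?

7

Sorted (ascending): 3.4, 4.5, 5.1, 5.9, 6.4, 6.4, 6.4, 6.8, 8.6
The 3 values of 6.4 occupy positions 5–7 → average rank 6.
Ranks ≤ 6: {1, 2, 3, 4, 6, 6, 6} → 7 values.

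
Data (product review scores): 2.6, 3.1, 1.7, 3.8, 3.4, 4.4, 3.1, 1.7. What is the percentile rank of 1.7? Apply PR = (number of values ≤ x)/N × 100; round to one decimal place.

N = 8.
Strictly below 1.7: 0. Equal to 1.7: 2.
PR = 2/8 × 100 = 25.0

25.0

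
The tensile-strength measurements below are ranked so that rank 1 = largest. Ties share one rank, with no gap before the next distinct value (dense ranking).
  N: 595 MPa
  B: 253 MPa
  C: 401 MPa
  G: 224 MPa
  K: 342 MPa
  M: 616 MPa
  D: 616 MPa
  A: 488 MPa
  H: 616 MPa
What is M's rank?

Sorted (descending): 616, 616, 616, 595, 488, 401, 342, 253, 224
The 3 values of 616 share dense rank 1.
Remaining distinct values take the next consecutive integers.
M has value 616 MPa → rank 1.

1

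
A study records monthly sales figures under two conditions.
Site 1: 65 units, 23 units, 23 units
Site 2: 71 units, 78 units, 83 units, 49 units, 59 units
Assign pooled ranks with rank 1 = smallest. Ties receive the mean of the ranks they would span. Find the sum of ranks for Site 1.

8

Sorted (ascending): 23, 23, 49, 59, 65, 71, 78, 83
The 2 values of 23 occupy positions 1–2 → average rank (1+2)/2 = 1.5.
Site 1 values → pooled ranks: 65→5, 23→1.5, 23→1.5
Rank sum = 5 + 1.5 + 1.5 = 8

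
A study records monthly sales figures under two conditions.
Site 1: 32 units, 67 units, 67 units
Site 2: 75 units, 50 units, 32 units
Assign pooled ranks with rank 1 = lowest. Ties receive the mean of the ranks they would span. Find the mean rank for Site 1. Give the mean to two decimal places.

3.50

Sorted (ascending): 32, 32, 50, 67, 67, 75
The 2 values of 32 occupy positions 1–2 → average rank (1+2)/2 = 1.5.
The 2 values of 67 occupy positions 4–5 → average rank (4+5)/2 = 4.5.
Site 1 values → pooled ranks: 32→1.5, 67→4.5, 67→4.5
Mean rank = (1.5 + 4.5 + 4.5) / 3 = 3.50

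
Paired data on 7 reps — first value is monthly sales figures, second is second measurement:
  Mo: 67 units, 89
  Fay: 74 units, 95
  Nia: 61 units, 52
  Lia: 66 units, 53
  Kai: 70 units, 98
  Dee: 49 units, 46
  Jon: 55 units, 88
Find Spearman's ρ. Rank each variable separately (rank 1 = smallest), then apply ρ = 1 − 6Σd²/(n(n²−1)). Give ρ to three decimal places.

0.857

Ranks of variable 1: 5, 7, 3, 4, 6, 1, 2
Ranks of variable 2: 5, 6, 2, 3, 7, 1, 4
d = r₁ − r₂: 0, 1, 1, 1, -1, 0, -2
d²: 0, 1, 1, 1, 1, 0, 4; Σd² = 8
ρ = 1 − 6·8/(7·48) = 1 − 48/336 = 0.857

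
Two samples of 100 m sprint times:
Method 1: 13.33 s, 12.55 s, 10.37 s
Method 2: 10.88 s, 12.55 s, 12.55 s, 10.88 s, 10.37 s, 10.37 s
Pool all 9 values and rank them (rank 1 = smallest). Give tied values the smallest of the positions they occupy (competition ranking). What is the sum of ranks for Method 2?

Sorted (ascending): 10.37, 10.37, 10.37, 10.88, 10.88, 12.55, 12.55, 12.55, 13.33
The 3 values of 10.37 occupy positions 1–3 → each gets rank 1.
The 2 values of 10.88 occupy positions 4–5 → each gets rank 4.
The 3 values of 12.55 occupy positions 6–8 → each gets rank 6.
Method 2 values → pooled ranks: 10.88→4, 12.55→6, 12.55→6, 10.88→4, 10.37→1, 10.37→1
Rank sum = 4 + 6 + 6 + 4 + 1 + 1 = 22

22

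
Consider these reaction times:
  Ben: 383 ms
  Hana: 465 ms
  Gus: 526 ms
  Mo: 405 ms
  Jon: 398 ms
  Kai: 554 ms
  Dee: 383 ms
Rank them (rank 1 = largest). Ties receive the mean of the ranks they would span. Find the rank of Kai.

1

Sorted (descending): 554, 526, 465, 405, 398, 383, 383
The 2 values of 383 occupy positions 6–7 → average rank (6+7)/2 = 6.5.
Kai has value 554 ms → rank 1.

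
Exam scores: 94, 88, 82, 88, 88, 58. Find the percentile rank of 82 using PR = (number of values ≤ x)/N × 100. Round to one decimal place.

N = 6.
Strictly below 82: 1. Equal to 82: 1.
PR = 2/6 × 100 = 33.3

33.3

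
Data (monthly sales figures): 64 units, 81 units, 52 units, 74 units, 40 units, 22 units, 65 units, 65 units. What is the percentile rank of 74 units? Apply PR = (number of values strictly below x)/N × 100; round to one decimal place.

75.0

N = 8.
Strictly below 74: 6. Equal to 74: 1.
PR = 6/8 × 100 = 75.0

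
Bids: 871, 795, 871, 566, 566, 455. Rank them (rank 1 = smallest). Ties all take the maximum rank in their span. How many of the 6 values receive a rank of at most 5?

Sorted (ascending): 455, 566, 566, 795, 871, 871
The 2 values of 566 occupy positions 2–3 → each gets rank 3.
The 2 values of 871 occupy positions 5–6 → each gets rank 6.
Ranks ≤ 5: {1, 3, 3, 4} → 4 values.

4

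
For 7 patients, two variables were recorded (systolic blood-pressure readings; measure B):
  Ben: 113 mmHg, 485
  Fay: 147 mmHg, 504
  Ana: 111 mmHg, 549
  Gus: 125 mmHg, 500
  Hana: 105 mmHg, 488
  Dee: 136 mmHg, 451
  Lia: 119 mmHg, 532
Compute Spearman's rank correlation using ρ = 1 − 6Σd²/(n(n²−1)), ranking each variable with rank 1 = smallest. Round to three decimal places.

Ranks of variable 1: 3, 7, 2, 5, 1, 6, 4
Ranks of variable 2: 2, 5, 7, 4, 3, 1, 6
d = r₁ − r₂: 1, 2, -5, 1, -2, 5, -2
d²: 1, 4, 25, 1, 4, 25, 4; Σd² = 64
ρ = 1 − 6·64/(7·48) = 1 − 384/336 = -0.143

-0.143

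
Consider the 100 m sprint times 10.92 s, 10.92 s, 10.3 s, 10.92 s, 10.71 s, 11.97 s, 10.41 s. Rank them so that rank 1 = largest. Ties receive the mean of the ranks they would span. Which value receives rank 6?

Sorted (descending): 11.97, 10.92, 10.92, 10.92, 10.71, 10.41, 10.3
The 3 values of 10.92 occupy positions 2–4 → average rank 3.
Rank 6 → value 10.41.

10.41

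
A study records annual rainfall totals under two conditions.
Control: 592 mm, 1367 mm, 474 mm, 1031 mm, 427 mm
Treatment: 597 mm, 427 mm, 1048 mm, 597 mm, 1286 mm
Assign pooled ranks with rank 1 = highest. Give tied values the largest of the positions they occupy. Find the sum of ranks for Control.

30

Sorted (descending): 1367, 1286, 1048, 1031, 597, 597, 592, 474, 427, 427
The 2 values of 597 occupy positions 5–6 → each gets rank 6.
The 2 values of 427 occupy positions 9–10 → each gets rank 10.
Control values → pooled ranks: 592→7, 1367→1, 474→8, 1031→4, 427→10
Rank sum = 7 + 1 + 8 + 4 + 10 = 30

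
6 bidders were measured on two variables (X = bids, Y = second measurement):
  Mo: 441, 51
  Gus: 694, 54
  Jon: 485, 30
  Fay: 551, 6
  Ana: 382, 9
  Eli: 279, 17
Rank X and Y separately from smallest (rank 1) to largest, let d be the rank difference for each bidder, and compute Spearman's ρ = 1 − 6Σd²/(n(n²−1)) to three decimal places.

Ranks of variable 1: 3, 6, 4, 5, 2, 1
Ranks of variable 2: 5, 6, 4, 1, 2, 3
d = r₁ − r₂: -2, 0, 0, 4, 0, -2
d²: 4, 0, 0, 16, 0, 4; Σd² = 24
ρ = 1 − 6·24/(6·35) = 1 − 144/210 = 0.314

0.314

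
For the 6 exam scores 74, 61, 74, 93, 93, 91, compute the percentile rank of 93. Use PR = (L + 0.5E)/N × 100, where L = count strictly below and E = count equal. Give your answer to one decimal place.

N = 6.
Strictly below 93: 4. Equal to 93: 2.
PR = (4 + 0.5·2)/6 × 100 = 83.3

83.3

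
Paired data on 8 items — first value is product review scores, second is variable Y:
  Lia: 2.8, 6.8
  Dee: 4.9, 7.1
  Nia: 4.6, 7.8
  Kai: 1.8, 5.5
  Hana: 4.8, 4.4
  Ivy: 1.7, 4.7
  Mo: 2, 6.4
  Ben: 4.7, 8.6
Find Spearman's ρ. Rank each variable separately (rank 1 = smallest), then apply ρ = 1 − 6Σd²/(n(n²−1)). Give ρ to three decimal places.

0.381

Ranks of variable 1: 4, 8, 5, 2, 7, 1, 3, 6
Ranks of variable 2: 5, 6, 7, 3, 1, 2, 4, 8
d = r₁ − r₂: -1, 2, -2, -1, 6, -1, -1, -2
d²: 1, 4, 4, 1, 36, 1, 1, 4; Σd² = 52
ρ = 1 − 6·52/(8·63) = 1 − 312/504 = 0.381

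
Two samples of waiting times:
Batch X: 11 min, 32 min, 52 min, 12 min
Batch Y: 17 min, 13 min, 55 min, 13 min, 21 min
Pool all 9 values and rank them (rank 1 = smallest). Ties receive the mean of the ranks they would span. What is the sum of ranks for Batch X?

18

Sorted (ascending): 11, 12, 13, 13, 17, 21, 32, 52, 55
The 2 values of 13 occupy positions 3–4 → average rank (3+4)/2 = 3.5.
Batch X values → pooled ranks: 11→1, 32→7, 52→8, 12→2
Rank sum = 1 + 7 + 8 + 2 = 18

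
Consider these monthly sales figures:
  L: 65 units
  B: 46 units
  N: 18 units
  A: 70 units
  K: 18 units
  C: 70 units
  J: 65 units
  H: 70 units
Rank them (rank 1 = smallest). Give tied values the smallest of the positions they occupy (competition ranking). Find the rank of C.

Sorted (ascending): 18, 18, 46, 65, 65, 70, 70, 70
The 2 values of 18 occupy positions 1–2 → each gets rank 1.
The 2 values of 65 occupy positions 4–5 → each gets rank 4.
The 3 values of 70 occupy positions 6–8 → each gets rank 6.
C has value 70 units → rank 6.

6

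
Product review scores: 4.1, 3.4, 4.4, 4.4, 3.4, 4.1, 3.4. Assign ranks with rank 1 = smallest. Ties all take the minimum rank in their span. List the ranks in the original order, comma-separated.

Sorted (ascending): 3.4, 3.4, 3.4, 4.1, 4.1, 4.4, 4.4
The 3 values of 3.4 occupy positions 1–3 → each gets rank 1.
The 2 values of 4.1 occupy positions 4–5 → each gets rank 4.
The 2 values of 4.4 occupy positions 6–7 → each gets rank 6.

4, 1, 6, 6, 1, 4, 1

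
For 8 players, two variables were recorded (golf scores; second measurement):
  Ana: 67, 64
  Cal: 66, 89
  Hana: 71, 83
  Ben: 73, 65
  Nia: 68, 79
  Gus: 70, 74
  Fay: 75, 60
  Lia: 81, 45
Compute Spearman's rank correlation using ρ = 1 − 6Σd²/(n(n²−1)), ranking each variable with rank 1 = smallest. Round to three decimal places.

-0.690

Ranks of variable 1: 2, 1, 5, 6, 3, 4, 7, 8
Ranks of variable 2: 3, 8, 7, 4, 6, 5, 2, 1
d = r₁ − r₂: -1, -7, -2, 2, -3, -1, 5, 7
d²: 1, 49, 4, 4, 9, 1, 25, 49; Σd² = 142
ρ = 1 − 6·142/(8·63) = 1 − 852/504 = -0.690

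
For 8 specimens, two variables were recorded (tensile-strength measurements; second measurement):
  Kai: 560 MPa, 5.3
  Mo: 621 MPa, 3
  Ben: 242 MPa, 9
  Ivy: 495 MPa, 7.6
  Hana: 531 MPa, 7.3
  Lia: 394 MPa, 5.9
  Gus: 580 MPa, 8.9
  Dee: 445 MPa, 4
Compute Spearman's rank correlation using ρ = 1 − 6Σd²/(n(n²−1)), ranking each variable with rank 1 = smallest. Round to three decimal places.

-0.381

Ranks of variable 1: 6, 8, 1, 4, 5, 2, 7, 3
Ranks of variable 2: 3, 1, 8, 6, 5, 4, 7, 2
d = r₁ − r₂: 3, 7, -7, -2, 0, -2, 0, 1
d²: 9, 49, 49, 4, 0, 4, 0, 1; Σd² = 116
ρ = 1 − 6·116/(8·63) = 1 − 696/504 = -0.381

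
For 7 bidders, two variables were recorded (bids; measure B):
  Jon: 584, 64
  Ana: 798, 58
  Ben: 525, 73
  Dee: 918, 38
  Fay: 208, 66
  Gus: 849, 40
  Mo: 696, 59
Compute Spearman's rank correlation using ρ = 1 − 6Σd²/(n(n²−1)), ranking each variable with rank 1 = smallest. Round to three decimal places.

Ranks of variable 1: 3, 5, 2, 7, 1, 6, 4
Ranks of variable 2: 5, 3, 7, 1, 6, 2, 4
d = r₁ − r₂: -2, 2, -5, 6, -5, 4, 0
d²: 4, 4, 25, 36, 25, 16, 0; Σd² = 110
ρ = 1 − 6·110/(7·48) = 1 − 660/336 = -0.964

-0.964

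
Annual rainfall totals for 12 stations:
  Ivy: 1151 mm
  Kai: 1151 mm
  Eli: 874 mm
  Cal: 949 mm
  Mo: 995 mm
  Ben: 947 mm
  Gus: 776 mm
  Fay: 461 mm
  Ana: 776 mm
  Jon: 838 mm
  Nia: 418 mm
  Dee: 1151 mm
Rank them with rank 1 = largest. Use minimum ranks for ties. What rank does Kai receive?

1

Sorted (descending): 1151, 1151, 1151, 995, 949, 947, 874, 838, 776, 776, 461, 418
The 3 values of 1151 occupy positions 1–3 → each gets rank 1.
The 2 values of 776 occupy positions 9–10 → each gets rank 9.
Kai has value 1151 mm → rank 1.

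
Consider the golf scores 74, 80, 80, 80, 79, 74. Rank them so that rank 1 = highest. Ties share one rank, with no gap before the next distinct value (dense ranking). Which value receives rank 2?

Sorted (descending): 80, 80, 80, 79, 74, 74
The 3 values of 80 share dense rank 1.
The 2 values of 74 share dense rank 3.
Remaining distinct values take the next consecutive integers.
Rank 2 → value 79.

79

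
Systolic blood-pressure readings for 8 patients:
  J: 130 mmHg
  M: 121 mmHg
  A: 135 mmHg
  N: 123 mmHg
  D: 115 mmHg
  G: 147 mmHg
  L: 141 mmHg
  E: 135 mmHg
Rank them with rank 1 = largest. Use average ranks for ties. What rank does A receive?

3.5

Sorted (descending): 147, 141, 135, 135, 130, 123, 121, 115
The 2 values of 135 occupy positions 3–4 → average rank (3+4)/2 = 3.5.
A has value 135 mmHg → rank 3.5.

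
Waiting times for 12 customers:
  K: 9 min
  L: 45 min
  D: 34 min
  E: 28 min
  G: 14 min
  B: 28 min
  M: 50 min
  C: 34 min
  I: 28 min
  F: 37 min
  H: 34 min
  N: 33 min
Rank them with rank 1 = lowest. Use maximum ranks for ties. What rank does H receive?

Sorted (ascending): 9, 14, 28, 28, 28, 33, 34, 34, 34, 37, 45, 50
The 3 values of 28 occupy positions 3–5 → each gets rank 5.
The 3 values of 34 occupy positions 7–9 → each gets rank 9.
H has value 34 min → rank 9.

9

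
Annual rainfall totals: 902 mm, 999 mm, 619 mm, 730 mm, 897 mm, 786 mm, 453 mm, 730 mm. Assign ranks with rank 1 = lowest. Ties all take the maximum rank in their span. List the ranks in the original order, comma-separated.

7, 8, 2, 4, 6, 5, 1, 4

Sorted (ascending): 453, 619, 730, 730, 786, 897, 902, 999
The 2 values of 730 occupy positions 3–4 → each gets rank 4.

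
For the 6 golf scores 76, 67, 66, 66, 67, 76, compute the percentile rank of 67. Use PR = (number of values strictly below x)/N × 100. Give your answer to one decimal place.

33.3

N = 6.
Strictly below 67: 2. Equal to 67: 2.
PR = 2/6 × 100 = 33.3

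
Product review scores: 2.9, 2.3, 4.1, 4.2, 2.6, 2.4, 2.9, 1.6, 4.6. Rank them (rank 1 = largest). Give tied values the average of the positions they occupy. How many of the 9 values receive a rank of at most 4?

Sorted (descending): 4.6, 4.2, 4.1, 2.9, 2.9, 2.6, 2.4, 2.3, 1.6
The 2 values of 2.9 occupy positions 4–5 → average rank (4+5)/2 = 4.5.
Ranks ≤ 4: {1, 2, 3} → 3 values.

3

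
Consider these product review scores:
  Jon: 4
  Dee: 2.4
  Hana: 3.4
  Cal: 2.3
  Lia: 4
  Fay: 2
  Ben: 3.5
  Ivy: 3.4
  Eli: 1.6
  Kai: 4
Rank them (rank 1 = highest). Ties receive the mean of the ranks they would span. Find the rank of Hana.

Sorted (descending): 4, 4, 4, 3.5, 3.4, 3.4, 2.4, 2.3, 2, 1.6
The 3 values of 4 occupy positions 1–3 → average rank 2.
The 2 values of 3.4 occupy positions 5–6 → average rank (5+6)/2 = 5.5.
Hana has value 3.4 → rank 5.5.

5.5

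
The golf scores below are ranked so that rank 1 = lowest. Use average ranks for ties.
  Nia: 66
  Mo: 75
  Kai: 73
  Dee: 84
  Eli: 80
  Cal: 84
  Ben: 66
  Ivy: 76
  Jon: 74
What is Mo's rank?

5

Sorted (ascending): 66, 66, 73, 74, 75, 76, 80, 84, 84
The 2 values of 66 occupy positions 1–2 → average rank (1+2)/2 = 1.5.
The 2 values of 84 occupy positions 8–9 → average rank (8+9)/2 = 8.5.
Mo has value 75 → rank 5.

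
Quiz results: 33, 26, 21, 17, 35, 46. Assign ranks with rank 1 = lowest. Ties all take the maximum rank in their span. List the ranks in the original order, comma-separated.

4, 3, 2, 1, 5, 6

Sorted (ascending): 17, 21, 26, 33, 35, 46
No ties — each value takes its position as its rank.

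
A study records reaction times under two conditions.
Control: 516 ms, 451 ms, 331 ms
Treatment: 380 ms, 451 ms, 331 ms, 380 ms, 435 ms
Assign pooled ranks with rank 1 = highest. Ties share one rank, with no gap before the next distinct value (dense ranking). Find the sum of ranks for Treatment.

Sorted (descending): 516, 451, 451, 435, 380, 380, 331, 331
The 2 values of 451 share dense rank 2.
The 2 values of 380 share dense rank 4.
The 2 values of 331 share dense rank 5.
Remaining distinct values take the next consecutive integers.
Treatment values → pooled ranks: 380→4, 451→2, 331→5, 380→4, 435→3
Rank sum = 4 + 2 + 5 + 4 + 3 = 18

18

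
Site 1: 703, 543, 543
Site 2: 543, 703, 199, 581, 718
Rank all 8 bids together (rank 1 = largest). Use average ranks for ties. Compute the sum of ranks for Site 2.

21.5

Sorted (descending): 718, 703, 703, 581, 543, 543, 543, 199
The 2 values of 703 occupy positions 2–3 → average rank (2+3)/2 = 2.5.
The 3 values of 543 occupy positions 5–7 → average rank 6.
Site 2 values → pooled ranks: 543→6, 703→2.5, 199→8, 581→4, 718→1
Rank sum = 6 + 2.5 + 8 + 4 + 1 = 21.5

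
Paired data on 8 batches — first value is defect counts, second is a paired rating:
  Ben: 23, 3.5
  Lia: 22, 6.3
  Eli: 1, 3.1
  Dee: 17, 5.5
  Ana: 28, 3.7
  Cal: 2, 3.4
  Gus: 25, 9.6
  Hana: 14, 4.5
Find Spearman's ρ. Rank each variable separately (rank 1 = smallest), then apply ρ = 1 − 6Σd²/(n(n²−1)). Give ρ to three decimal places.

Ranks of variable 1: 6, 5, 1, 4, 8, 2, 7, 3
Ranks of variable 2: 3, 7, 1, 6, 4, 2, 8, 5
d = r₁ − r₂: 3, -2, 0, -2, 4, 0, -1, -2
d²: 9, 4, 0, 4, 16, 0, 1, 4; Σd² = 38
ρ = 1 − 6·38/(8·63) = 1 − 228/504 = 0.548

0.548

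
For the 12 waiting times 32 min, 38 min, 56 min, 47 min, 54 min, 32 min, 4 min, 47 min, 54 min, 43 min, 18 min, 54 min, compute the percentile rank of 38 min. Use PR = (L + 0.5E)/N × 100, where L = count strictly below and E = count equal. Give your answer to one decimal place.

37.5

N = 12.
Strictly below 38: 4. Equal to 38: 1.
PR = (4 + 0.5·1)/12 × 100 = 37.5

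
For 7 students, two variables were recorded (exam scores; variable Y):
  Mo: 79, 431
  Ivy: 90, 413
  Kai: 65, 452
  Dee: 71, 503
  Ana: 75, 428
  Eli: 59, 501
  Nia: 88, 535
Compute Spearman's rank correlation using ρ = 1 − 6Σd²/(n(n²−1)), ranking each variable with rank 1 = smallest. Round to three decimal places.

-0.321

Ranks of variable 1: 5, 7, 2, 3, 4, 1, 6
Ranks of variable 2: 3, 1, 4, 6, 2, 5, 7
d = r₁ − r₂: 2, 6, -2, -3, 2, -4, -1
d²: 4, 36, 4, 9, 4, 16, 1; Σd² = 74
ρ = 1 − 6·74/(7·48) = 1 − 444/336 = -0.321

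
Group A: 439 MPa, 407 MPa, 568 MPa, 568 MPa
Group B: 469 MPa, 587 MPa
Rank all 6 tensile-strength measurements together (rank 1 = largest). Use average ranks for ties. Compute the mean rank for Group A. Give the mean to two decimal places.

4.00

Sorted (descending): 587, 568, 568, 469, 439, 407
The 2 values of 568 occupy positions 2–3 → average rank (2+3)/2 = 2.5.
Group A values → pooled ranks: 439→5, 407→6, 568→2.5, 568→2.5
Mean rank = (5 + 6 + 2.5 + 2.5) / 4 = 4.00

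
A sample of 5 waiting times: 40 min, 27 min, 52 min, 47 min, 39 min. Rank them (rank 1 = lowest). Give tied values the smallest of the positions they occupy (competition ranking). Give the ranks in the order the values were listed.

Sorted (ascending): 27, 39, 40, 47, 52
No ties — each value takes its position as its rank.

3, 1, 5, 4, 2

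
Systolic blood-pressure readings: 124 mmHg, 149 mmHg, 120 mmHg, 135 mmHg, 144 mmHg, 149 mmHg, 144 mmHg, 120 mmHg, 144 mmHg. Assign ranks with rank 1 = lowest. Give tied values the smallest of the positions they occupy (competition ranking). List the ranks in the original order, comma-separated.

3, 8, 1, 4, 5, 8, 5, 1, 5

Sorted (ascending): 120, 120, 124, 135, 144, 144, 144, 149, 149
The 2 values of 120 occupy positions 1–2 → each gets rank 1.
The 3 values of 144 occupy positions 5–7 → each gets rank 5.
The 2 values of 149 occupy positions 8–9 → each gets rank 8.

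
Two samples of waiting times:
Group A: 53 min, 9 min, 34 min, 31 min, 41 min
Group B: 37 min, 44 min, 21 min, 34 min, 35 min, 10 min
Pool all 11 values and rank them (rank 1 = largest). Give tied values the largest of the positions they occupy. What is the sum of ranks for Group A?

30

Sorted (descending): 53, 44, 41, 37, 35, 34, 34, 31, 21, 10, 9
The 2 values of 34 occupy positions 6–7 → each gets rank 7.
Group A values → pooled ranks: 53→1, 9→11, 34→7, 31→8, 41→3
Rank sum = 1 + 11 + 7 + 8 + 3 = 30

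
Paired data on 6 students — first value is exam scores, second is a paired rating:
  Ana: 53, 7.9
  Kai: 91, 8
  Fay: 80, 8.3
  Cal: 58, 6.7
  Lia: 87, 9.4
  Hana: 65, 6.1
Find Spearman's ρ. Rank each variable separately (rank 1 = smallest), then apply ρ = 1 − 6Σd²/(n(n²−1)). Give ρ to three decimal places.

0.600

Ranks of variable 1: 1, 6, 4, 2, 5, 3
Ranks of variable 2: 3, 4, 5, 2, 6, 1
d = r₁ − r₂: -2, 2, -1, 0, -1, 2
d²: 4, 4, 1, 0, 1, 4; Σd² = 14
ρ = 1 − 6·14/(6·35) = 1 − 84/210 = 0.600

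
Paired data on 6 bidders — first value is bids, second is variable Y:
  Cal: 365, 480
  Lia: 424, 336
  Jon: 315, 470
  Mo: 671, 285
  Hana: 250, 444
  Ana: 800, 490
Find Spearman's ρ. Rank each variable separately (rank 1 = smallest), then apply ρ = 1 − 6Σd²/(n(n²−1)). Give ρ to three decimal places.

Ranks of variable 1: 3, 4, 2, 5, 1, 6
Ranks of variable 2: 5, 2, 4, 1, 3, 6
d = r₁ − r₂: -2, 2, -2, 4, -2, 0
d²: 4, 4, 4, 16, 4, 0; Σd² = 32
ρ = 1 − 6·32/(6·35) = 1 − 192/210 = 0.086

0.086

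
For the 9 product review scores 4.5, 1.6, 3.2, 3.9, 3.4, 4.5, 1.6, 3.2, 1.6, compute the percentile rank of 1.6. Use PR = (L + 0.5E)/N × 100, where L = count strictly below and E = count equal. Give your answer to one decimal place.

N = 9.
Strictly below 1.6: 0. Equal to 1.6: 3.
PR = (0 + 0.5·3)/9 × 100 = 16.7

16.7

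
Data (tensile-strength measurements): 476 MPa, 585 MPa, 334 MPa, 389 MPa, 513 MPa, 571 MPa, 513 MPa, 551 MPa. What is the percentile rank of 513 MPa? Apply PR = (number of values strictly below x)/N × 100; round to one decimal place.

N = 8.
Strictly below 513: 3. Equal to 513: 2.
PR = 3/8 × 100 = 37.5

37.5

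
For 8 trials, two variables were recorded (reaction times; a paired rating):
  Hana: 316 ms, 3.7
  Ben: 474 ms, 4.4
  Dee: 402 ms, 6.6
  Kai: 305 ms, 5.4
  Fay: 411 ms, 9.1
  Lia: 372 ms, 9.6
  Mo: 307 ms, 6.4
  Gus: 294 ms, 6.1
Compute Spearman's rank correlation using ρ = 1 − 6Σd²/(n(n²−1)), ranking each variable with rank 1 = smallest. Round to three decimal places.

0.190

Ranks of variable 1: 4, 8, 6, 2, 7, 5, 3, 1
Ranks of variable 2: 1, 2, 6, 3, 7, 8, 5, 4
d = r₁ − r₂: 3, 6, 0, -1, 0, -3, -2, -3
d²: 9, 36, 0, 1, 0, 9, 4, 9; Σd² = 68
ρ = 1 − 6·68/(8·63) = 1 − 408/504 = 0.190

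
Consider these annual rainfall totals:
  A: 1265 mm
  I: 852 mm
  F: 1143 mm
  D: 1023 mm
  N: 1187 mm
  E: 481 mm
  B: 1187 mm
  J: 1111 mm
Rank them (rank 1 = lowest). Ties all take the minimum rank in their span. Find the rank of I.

2

Sorted (ascending): 481, 852, 1023, 1111, 1143, 1187, 1187, 1265
The 2 values of 1187 occupy positions 6–7 → each gets rank 6.
I has value 852 mm → rank 2.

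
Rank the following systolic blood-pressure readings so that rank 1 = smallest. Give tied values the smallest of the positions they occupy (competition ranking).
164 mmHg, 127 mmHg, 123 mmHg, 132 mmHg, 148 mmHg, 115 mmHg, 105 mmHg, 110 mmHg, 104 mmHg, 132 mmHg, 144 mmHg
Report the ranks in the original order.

Sorted (ascending): 104, 105, 110, 115, 123, 127, 132, 132, 144, 148, 164
The 2 values of 132 occupy positions 7–8 → each gets rank 7.

11, 6, 5, 7, 10, 4, 2, 3, 1, 7, 9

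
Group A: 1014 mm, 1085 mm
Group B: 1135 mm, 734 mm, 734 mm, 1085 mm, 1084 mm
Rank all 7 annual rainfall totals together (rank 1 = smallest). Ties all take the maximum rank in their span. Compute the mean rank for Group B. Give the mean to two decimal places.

Sorted (ascending): 734, 734, 1014, 1084, 1085, 1085, 1135
The 2 values of 734 occupy positions 1–2 → each gets rank 2.
The 2 values of 1085 occupy positions 5–6 → each gets rank 6.
Group B values → pooled ranks: 1135→7, 734→2, 734→2, 1085→6, 1084→4
Mean rank = (7 + 2 + 2 + 6 + 4) / 5 = 4.20

4.20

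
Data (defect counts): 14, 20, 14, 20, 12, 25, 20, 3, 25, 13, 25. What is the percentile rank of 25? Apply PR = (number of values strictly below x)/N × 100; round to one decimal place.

N = 11.
Strictly below 25: 8. Equal to 25: 3.
PR = 8/11 × 100 = 72.7

72.7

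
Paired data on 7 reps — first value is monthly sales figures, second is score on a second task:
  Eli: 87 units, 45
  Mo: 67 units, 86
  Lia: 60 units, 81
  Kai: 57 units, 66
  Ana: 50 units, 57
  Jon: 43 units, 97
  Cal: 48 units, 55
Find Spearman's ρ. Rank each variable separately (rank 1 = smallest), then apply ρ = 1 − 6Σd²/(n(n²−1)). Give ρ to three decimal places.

-0.286

Ranks of variable 1: 7, 6, 5, 4, 3, 1, 2
Ranks of variable 2: 1, 6, 5, 4, 3, 7, 2
d = r₁ − r₂: 6, 0, 0, 0, 0, -6, 0
d²: 36, 0, 0, 0, 0, 36, 0; Σd² = 72
ρ = 1 − 6·72/(7·48) = 1 − 432/336 = -0.286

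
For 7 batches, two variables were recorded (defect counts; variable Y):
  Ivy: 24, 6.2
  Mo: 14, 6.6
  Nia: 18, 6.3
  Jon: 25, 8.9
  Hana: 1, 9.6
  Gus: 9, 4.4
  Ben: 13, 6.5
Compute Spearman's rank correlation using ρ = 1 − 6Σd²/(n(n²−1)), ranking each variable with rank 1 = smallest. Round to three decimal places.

Ranks of variable 1: 6, 4, 5, 7, 1, 2, 3
Ranks of variable 2: 2, 5, 3, 6, 7, 1, 4
d = r₁ − r₂: 4, -1, 2, 1, -6, 1, -1
d²: 16, 1, 4, 1, 36, 1, 1; Σd² = 60
ρ = 1 − 6·60/(7·48) = 1 − 360/336 = -0.071

-0.071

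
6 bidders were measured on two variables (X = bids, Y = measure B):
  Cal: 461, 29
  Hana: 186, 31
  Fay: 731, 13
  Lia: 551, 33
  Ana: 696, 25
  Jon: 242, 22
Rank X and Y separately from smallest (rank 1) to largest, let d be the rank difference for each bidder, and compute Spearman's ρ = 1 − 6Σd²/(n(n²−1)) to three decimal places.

Ranks of variable 1: 3, 1, 6, 4, 5, 2
Ranks of variable 2: 4, 5, 1, 6, 3, 2
d = r₁ − r₂: -1, -4, 5, -2, 2, 0
d²: 1, 16, 25, 4, 4, 0; Σd² = 50
ρ = 1 − 6·50/(6·35) = 1 − 300/210 = -0.429

-0.429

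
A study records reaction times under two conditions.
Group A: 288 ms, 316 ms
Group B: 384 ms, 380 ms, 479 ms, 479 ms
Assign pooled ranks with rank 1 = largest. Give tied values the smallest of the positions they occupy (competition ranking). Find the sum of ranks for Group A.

11

Sorted (descending): 479, 479, 384, 380, 316, 288
The 2 values of 479 occupy positions 1–2 → each gets rank 1.
Group A values → pooled ranks: 288→6, 316→5
Rank sum = 6 + 5 = 11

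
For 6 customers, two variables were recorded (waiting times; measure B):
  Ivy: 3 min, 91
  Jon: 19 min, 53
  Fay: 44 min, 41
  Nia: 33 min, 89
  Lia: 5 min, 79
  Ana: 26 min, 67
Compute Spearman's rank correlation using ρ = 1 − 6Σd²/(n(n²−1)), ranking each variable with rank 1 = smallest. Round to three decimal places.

-0.600

Ranks of variable 1: 1, 3, 6, 5, 2, 4
Ranks of variable 2: 6, 2, 1, 5, 4, 3
d = r₁ − r₂: -5, 1, 5, 0, -2, 1
d²: 25, 1, 25, 0, 4, 1; Σd² = 56
ρ = 1 − 6·56/(6·35) = 1 − 336/210 = -0.600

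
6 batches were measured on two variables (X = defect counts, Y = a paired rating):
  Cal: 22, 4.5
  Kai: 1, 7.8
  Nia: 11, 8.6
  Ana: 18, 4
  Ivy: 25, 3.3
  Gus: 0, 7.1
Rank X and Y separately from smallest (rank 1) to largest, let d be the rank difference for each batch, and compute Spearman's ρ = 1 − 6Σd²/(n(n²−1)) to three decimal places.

Ranks of variable 1: 5, 2, 3, 4, 6, 1
Ranks of variable 2: 3, 5, 6, 2, 1, 4
d = r₁ − r₂: 2, -3, -3, 2, 5, -3
d²: 4, 9, 9, 4, 25, 9; Σd² = 60
ρ = 1 − 6·60/(6·35) = 1 − 360/210 = -0.714

-0.714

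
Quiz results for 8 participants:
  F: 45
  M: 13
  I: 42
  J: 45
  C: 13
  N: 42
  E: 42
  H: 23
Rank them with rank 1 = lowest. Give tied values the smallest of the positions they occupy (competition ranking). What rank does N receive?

Sorted (ascending): 13, 13, 23, 42, 42, 42, 45, 45
The 2 values of 13 occupy positions 1–2 → each gets rank 1.
The 3 values of 42 occupy positions 4–6 → each gets rank 4.
The 2 values of 45 occupy positions 7–8 → each gets rank 7.
N has value 42 → rank 4.

4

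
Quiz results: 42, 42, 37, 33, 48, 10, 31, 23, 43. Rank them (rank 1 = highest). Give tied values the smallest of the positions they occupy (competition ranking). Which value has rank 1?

48

Sorted (descending): 48, 43, 42, 42, 37, 33, 31, 23, 10
The 2 values of 42 occupy positions 3–4 → each gets rank 3.
Rank 1 → value 48.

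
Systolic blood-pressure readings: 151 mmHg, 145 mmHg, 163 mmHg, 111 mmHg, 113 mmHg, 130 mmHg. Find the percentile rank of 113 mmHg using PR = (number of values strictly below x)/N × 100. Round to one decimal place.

N = 6.
Strictly below 113: 1. Equal to 113: 1.
PR = 1/6 × 100 = 16.7

16.7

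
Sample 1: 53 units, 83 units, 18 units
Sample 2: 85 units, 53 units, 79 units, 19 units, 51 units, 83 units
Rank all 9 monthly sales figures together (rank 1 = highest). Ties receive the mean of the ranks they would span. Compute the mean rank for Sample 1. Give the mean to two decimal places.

Sorted (descending): 85, 83, 83, 79, 53, 53, 51, 19, 18
The 2 values of 83 occupy positions 2–3 → average rank (2+3)/2 = 2.5.
The 2 values of 53 occupy positions 5–6 → average rank (5+6)/2 = 5.5.
Sample 1 values → pooled ranks: 53→5.5, 83→2.5, 18→9
Mean rank = (5.5 + 2.5 + 9) / 3 = 5.67

5.67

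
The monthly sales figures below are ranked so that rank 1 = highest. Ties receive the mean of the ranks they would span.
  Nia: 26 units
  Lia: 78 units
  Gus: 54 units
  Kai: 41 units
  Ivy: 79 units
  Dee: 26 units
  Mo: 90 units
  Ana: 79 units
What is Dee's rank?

Sorted (descending): 90, 79, 79, 78, 54, 41, 26, 26
The 2 values of 79 occupy positions 2–3 → average rank (2+3)/2 = 2.5.
The 2 values of 26 occupy positions 7–8 → average rank (7+8)/2 = 7.5.
Dee has value 26 units → rank 7.5.

7.5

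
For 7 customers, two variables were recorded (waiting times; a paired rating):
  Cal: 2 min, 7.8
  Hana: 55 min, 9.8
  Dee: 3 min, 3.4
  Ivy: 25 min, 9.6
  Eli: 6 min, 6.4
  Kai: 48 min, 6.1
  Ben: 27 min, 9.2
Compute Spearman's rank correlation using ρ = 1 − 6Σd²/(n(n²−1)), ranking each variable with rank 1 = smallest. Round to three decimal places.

Ranks of variable 1: 1, 7, 2, 4, 3, 6, 5
Ranks of variable 2: 4, 7, 1, 6, 3, 2, 5
d = r₁ − r₂: -3, 0, 1, -2, 0, 4, 0
d²: 9, 0, 1, 4, 0, 16, 0; Σd² = 30
ρ = 1 − 6·30/(7·48) = 1 − 180/336 = 0.464

0.464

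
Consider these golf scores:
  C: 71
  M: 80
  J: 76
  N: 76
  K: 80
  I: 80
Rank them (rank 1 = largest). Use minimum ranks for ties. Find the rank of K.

1

Sorted (descending): 80, 80, 80, 76, 76, 71
The 3 values of 80 occupy positions 1–3 → each gets rank 1.
The 2 values of 76 occupy positions 4–5 → each gets rank 4.
K has value 80 → rank 1.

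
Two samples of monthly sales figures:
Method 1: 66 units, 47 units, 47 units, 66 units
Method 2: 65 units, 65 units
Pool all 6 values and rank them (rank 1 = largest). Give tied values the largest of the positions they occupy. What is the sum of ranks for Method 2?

8

Sorted (descending): 66, 66, 65, 65, 47, 47
The 2 values of 66 occupy positions 1–2 → each gets rank 2.
The 2 values of 65 occupy positions 3–4 → each gets rank 4.
The 2 values of 47 occupy positions 5–6 → each gets rank 6.
Method 2 values → pooled ranks: 65→4, 65→4
Rank sum = 4 + 4 = 8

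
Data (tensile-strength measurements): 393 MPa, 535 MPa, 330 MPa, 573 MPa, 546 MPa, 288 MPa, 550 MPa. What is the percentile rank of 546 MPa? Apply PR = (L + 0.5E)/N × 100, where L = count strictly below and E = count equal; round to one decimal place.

N = 7.
Strictly below 546: 4. Equal to 546: 1.
PR = (4 + 0.5·1)/7 × 100 = 64.3

64.3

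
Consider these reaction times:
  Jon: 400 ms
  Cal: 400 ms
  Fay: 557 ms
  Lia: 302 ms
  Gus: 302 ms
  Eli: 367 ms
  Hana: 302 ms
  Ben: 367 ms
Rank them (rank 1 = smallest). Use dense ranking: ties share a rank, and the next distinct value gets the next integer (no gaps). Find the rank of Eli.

Sorted (ascending): 302, 302, 302, 367, 367, 400, 400, 557
The 3 values of 302 share dense rank 1.
The 2 values of 367 share dense rank 2.
The 2 values of 400 share dense rank 3.
Remaining distinct values take the next consecutive integers.
Eli has value 367 ms → rank 2.

2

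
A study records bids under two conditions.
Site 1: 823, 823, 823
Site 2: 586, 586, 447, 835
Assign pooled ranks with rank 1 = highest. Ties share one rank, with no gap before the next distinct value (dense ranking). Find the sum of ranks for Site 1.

Sorted (descending): 835, 823, 823, 823, 586, 586, 447
The 3 values of 823 share dense rank 2.
The 2 values of 586 share dense rank 3.
Remaining distinct values take the next consecutive integers.
Site 1 values → pooled ranks: 823→2, 823→2, 823→2
Rank sum = 2 + 2 + 2 = 6

6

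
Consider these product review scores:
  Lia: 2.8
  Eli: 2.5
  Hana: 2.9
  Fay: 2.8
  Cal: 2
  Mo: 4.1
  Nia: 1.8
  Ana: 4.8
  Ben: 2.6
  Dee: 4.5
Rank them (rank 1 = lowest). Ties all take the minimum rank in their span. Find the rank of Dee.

9

Sorted (ascending): 1.8, 2, 2.5, 2.6, 2.8, 2.8, 2.9, 4.1, 4.5, 4.8
The 2 values of 2.8 occupy positions 5–6 → each gets rank 5.
Dee has value 4.5 → rank 9.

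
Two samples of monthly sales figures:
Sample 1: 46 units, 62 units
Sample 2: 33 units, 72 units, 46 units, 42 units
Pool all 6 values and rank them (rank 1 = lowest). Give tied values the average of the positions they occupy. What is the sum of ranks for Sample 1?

Sorted (ascending): 33, 42, 46, 46, 62, 72
The 2 values of 46 occupy positions 3–4 → average rank (3+4)/2 = 3.5.
Sample 1 values → pooled ranks: 46→3.5, 62→5
Rank sum = 3.5 + 5 = 8.5

8.5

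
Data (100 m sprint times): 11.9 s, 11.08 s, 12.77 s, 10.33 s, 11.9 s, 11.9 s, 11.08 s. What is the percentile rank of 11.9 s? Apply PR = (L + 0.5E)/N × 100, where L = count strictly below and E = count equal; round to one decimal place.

64.3

N = 7.
Strictly below 11.9: 3. Equal to 11.9: 3.
PR = (3 + 0.5·3)/7 × 100 = 64.3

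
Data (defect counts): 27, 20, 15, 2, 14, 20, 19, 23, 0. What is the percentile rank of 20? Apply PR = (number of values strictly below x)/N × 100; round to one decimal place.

N = 9.
Strictly below 20: 5. Equal to 20: 2.
PR = 5/9 × 100 = 55.6

55.6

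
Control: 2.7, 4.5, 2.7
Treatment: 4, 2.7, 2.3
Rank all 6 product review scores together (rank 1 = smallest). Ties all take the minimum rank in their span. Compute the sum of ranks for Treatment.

Sorted (ascending): 2.3, 2.7, 2.7, 2.7, 4, 4.5
The 3 values of 2.7 occupy positions 2–4 → each gets rank 2.
Treatment values → pooled ranks: 4→5, 2.7→2, 2.3→1
Rank sum = 5 + 2 + 1 = 8

8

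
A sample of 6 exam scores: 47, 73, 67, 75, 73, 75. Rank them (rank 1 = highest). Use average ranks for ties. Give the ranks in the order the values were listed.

Sorted (descending): 75, 75, 73, 73, 67, 47
The 2 values of 75 occupy positions 1–2 → average rank (1+2)/2 = 1.5.
The 2 values of 73 occupy positions 3–4 → average rank (3+4)/2 = 3.5.

6, 3.5, 5, 1.5, 3.5, 1.5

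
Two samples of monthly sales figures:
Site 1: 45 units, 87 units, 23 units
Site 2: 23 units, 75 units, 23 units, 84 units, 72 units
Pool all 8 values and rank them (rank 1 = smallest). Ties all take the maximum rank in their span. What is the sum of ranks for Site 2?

Sorted (ascending): 23, 23, 23, 45, 72, 75, 84, 87
The 3 values of 23 occupy positions 1–3 → each gets rank 3.
Site 2 values → pooled ranks: 23→3, 75→6, 23→3, 84→7, 72→5
Rank sum = 3 + 6 + 3 + 7 + 5 = 24

24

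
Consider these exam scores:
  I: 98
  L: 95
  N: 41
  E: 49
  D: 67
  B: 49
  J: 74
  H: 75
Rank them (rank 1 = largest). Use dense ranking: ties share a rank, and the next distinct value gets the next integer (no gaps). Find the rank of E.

6

Sorted (descending): 98, 95, 75, 74, 67, 49, 49, 41
The 2 values of 49 share dense rank 6.
Remaining distinct values take the next consecutive integers.
E has value 49 → rank 6.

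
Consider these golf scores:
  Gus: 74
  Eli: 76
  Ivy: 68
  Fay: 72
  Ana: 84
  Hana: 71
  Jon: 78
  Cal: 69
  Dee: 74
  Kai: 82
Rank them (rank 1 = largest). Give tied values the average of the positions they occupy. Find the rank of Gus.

Sorted (descending): 84, 82, 78, 76, 74, 74, 72, 71, 69, 68
The 2 values of 74 occupy positions 5–6 → average rank (5+6)/2 = 5.5.
Gus has value 74 → rank 5.5.

5.5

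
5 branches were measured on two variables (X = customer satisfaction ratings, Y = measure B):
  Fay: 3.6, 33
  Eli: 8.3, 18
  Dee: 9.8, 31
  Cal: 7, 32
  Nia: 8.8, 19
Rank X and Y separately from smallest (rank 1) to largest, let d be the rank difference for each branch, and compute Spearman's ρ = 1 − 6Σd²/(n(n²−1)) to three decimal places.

-0.600

Ranks of variable 1: 1, 3, 5, 2, 4
Ranks of variable 2: 5, 1, 3, 4, 2
d = r₁ − r₂: -4, 2, 2, -2, 2
d²: 16, 4, 4, 4, 4; Σd² = 32
ρ = 1 − 6·32/(5·24) = 1 − 192/120 = -0.600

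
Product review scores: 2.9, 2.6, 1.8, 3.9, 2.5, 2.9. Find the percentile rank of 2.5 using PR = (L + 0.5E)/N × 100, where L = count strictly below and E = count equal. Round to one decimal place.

25.0

N = 6.
Strictly below 2.5: 1. Equal to 2.5: 1.
PR = (1 + 0.5·1)/6 × 100 = 25.0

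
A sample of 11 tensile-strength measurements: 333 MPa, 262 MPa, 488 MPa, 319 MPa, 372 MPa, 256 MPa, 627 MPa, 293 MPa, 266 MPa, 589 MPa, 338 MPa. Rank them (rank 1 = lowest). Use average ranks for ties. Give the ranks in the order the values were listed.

6, 2, 9, 5, 8, 1, 11, 4, 3, 10, 7

Sorted (ascending): 256, 262, 266, 293, 319, 333, 338, 372, 488, 589, 627
No ties — each value takes its position as its rank.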